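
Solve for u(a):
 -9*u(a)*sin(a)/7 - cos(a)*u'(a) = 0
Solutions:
 u(a) = C1*cos(a)^(9/7)


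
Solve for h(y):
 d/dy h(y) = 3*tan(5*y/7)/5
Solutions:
 h(y) = C1 - 21*log(cos(5*y/7))/25


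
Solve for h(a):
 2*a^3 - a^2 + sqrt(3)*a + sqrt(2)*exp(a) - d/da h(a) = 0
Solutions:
 h(a) = C1 + a^4/2 - a^3/3 + sqrt(3)*a^2/2 + sqrt(2)*exp(a)


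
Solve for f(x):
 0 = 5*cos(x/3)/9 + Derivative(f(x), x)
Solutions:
 f(x) = C1 - 5*sin(x/3)/3


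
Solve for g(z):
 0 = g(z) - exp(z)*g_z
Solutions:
 g(z) = C1*exp(-exp(-z))


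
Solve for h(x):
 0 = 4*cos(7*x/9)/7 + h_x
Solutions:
 h(x) = C1 - 36*sin(7*x/9)/49


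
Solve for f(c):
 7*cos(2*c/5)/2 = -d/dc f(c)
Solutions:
 f(c) = C1 - 35*sin(2*c/5)/4


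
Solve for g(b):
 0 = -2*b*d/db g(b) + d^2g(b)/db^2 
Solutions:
 g(b) = C1 + C2*erfi(b)


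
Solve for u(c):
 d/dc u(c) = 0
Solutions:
 u(c) = C1


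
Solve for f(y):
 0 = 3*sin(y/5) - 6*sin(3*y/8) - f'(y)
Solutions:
 f(y) = C1 - 15*cos(y/5) + 16*cos(3*y/8)


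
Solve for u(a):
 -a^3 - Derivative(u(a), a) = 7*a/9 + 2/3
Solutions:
 u(a) = C1 - a^4/4 - 7*a^2/18 - 2*a/3


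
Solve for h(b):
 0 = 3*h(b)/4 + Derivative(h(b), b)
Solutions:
 h(b) = C1*exp(-3*b/4)


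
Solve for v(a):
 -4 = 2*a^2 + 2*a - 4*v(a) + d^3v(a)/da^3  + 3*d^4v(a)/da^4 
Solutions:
 v(a) = C1*exp(a*(-24 - 10*2^(2/3)/(167/27 + sqrt(41))^(1/3) + 9*2^(1/3)*(167/27 + sqrt(41))^(1/3))/54)*sin(sqrt(3)*a*(20/(334/27 + 2*sqrt(41))^(1/3) + 9*(334/27 + 2*sqrt(41))^(1/3))/54) + C2*exp(a*(-24 - 10*2^(2/3)/(167/27 + sqrt(41))^(1/3) + 9*2^(1/3)*(167/27 + sqrt(41))^(1/3))/54)*cos(sqrt(3)*a*(20/(334/27 + 2*sqrt(41))^(1/3) + 9*(334/27 + 2*sqrt(41))^(1/3))/54) + C3*exp(a) + C4*exp(a*(-9*2^(1/3)*(167/27 + sqrt(41))^(1/3) - 12 + 10*2^(2/3)/(167/27 + sqrt(41))^(1/3))/27) + a^2/2 + a/2 + 1


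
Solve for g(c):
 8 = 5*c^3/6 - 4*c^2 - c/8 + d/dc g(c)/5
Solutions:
 g(c) = C1 - 25*c^4/24 + 20*c^3/3 + 5*c^2/16 + 40*c


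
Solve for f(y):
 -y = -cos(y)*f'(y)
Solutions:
 f(y) = C1 + Integral(y/cos(y), y)


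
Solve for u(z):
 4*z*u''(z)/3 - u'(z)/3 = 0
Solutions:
 u(z) = C1 + C2*z^(5/4)


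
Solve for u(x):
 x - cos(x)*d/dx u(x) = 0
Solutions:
 u(x) = C1 + Integral(x/cos(x), x)


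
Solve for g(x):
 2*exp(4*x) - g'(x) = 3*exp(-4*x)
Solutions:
 g(x) = C1 + exp(4*x)/2 + 3*exp(-4*x)/4


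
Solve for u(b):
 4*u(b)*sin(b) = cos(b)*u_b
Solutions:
 u(b) = C1/cos(b)^4


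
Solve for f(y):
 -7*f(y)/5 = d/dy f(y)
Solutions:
 f(y) = C1*exp(-7*y/5)


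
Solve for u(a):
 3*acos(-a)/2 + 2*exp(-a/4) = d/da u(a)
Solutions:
 u(a) = C1 + 3*a*acos(-a)/2 + 3*sqrt(1 - a^2)/2 - 8*exp(-a/4)


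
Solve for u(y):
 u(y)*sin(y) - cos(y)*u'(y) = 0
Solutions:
 u(y) = C1/cos(y)


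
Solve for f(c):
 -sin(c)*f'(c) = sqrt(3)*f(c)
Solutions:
 f(c) = C1*(cos(c) + 1)^(sqrt(3)/2)/(cos(c) - 1)^(sqrt(3)/2)


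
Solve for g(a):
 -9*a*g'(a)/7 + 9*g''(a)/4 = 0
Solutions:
 g(a) = C1 + C2*erfi(sqrt(14)*a/7)


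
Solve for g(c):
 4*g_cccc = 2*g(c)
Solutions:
 g(c) = C1*exp(-2^(3/4)*c/2) + C2*exp(2^(3/4)*c/2) + C3*sin(2^(3/4)*c/2) + C4*cos(2^(3/4)*c/2)


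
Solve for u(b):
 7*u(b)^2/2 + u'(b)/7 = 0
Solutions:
 u(b) = 2/(C1 + 49*b)


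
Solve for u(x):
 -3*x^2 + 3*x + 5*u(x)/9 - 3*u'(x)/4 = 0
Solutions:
 u(x) = C1*exp(20*x/27) + 27*x^2/5 + 459*x/50 + 12393/1000


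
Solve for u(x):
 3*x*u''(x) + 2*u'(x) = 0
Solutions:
 u(x) = C1 + C2*x^(1/3)


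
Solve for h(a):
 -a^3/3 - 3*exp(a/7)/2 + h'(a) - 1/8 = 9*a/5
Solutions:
 h(a) = C1 + a^4/12 + 9*a^2/10 + a/8 + 21*exp(a/7)/2


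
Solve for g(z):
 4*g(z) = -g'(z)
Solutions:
 g(z) = C1*exp(-4*z)


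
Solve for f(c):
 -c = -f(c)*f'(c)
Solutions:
 f(c) = -sqrt(C1 + c^2)
 f(c) = sqrt(C1 + c^2)


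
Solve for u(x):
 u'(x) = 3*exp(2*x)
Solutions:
 u(x) = C1 + 3*exp(2*x)/2


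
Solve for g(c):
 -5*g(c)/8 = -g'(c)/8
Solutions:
 g(c) = C1*exp(5*c)


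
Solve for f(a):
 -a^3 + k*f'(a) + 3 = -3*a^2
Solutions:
 f(a) = C1 + a^4/(4*k) - a^3/k - 3*a/k


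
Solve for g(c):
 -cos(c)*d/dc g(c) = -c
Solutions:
 g(c) = C1 + Integral(c/cos(c), c)


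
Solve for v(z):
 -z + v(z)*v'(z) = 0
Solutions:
 v(z) = -sqrt(C1 + z^2)
 v(z) = sqrt(C1 + z^2)


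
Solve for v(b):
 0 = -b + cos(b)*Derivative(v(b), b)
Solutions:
 v(b) = C1 + Integral(b/cos(b), b)


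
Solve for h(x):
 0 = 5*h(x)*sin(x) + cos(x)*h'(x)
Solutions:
 h(x) = C1*cos(x)^5


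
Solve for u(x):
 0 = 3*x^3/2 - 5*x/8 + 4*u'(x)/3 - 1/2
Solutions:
 u(x) = C1 - 9*x^4/32 + 15*x^2/64 + 3*x/8


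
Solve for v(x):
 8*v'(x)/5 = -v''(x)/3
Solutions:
 v(x) = C1 + C2*exp(-24*x/5)


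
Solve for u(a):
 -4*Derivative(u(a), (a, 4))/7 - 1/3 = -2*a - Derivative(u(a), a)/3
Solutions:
 u(a) = C1 + C4*exp(126^(1/3)*a/6) - 3*a^2 + a + (C2*sin(14^(1/3)*3^(1/6)*a/4) + C3*cos(14^(1/3)*3^(1/6)*a/4))*exp(-126^(1/3)*a/12)


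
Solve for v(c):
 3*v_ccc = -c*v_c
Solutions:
 v(c) = C1 + Integral(C2*airyai(-3^(2/3)*c/3) + C3*airybi(-3^(2/3)*c/3), c)


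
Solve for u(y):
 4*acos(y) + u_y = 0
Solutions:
 u(y) = C1 - 4*y*acos(y) + 4*sqrt(1 - y^2)


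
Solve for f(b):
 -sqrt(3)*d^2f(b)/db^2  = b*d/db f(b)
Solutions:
 f(b) = C1 + C2*erf(sqrt(2)*3^(3/4)*b/6)


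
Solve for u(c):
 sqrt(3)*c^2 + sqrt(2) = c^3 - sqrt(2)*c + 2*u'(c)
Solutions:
 u(c) = C1 - c^4/8 + sqrt(3)*c^3/6 + sqrt(2)*c^2/4 + sqrt(2)*c/2


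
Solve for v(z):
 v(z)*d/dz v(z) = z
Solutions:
 v(z) = -sqrt(C1 + z^2)
 v(z) = sqrt(C1 + z^2)


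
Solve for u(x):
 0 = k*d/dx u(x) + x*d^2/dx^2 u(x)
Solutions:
 u(x) = C1 + x^(1 - re(k))*(C2*sin(log(x)*Abs(im(k))) + C3*cos(log(x)*im(k)))


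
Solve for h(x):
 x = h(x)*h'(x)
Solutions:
 h(x) = -sqrt(C1 + x^2)
 h(x) = sqrt(C1 + x^2)


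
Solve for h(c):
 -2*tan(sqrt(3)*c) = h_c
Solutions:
 h(c) = C1 + 2*sqrt(3)*log(cos(sqrt(3)*c))/3


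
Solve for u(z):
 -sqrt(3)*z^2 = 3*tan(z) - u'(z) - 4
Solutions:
 u(z) = C1 + sqrt(3)*z^3/3 - 4*z - 3*log(cos(z))


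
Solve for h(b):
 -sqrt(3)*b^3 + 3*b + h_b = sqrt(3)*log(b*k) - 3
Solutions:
 h(b) = C1 + sqrt(3)*b^4/4 - 3*b^2/2 + sqrt(3)*b*log(b*k) + b*(-3 - sqrt(3))


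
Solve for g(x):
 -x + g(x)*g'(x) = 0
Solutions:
 g(x) = -sqrt(C1 + x^2)
 g(x) = sqrt(C1 + x^2)


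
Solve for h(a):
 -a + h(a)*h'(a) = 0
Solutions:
 h(a) = -sqrt(C1 + a^2)
 h(a) = sqrt(C1 + a^2)


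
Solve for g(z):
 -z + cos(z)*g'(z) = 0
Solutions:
 g(z) = C1 + Integral(z/cos(z), z)


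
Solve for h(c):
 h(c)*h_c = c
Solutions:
 h(c) = -sqrt(C1 + c^2)
 h(c) = sqrt(C1 + c^2)


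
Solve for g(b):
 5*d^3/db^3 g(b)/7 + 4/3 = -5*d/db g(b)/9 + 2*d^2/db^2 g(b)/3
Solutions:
 g(b) = C1 - 12*b/5 + (C2*sin(sqrt(14)*b/5) + C3*cos(sqrt(14)*b/5))*exp(7*b/15)


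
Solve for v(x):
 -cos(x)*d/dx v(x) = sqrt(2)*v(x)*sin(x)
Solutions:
 v(x) = C1*cos(x)^(sqrt(2))


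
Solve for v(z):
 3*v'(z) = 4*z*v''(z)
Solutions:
 v(z) = C1 + C2*z^(7/4)


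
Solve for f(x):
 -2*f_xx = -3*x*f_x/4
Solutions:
 f(x) = C1 + C2*erfi(sqrt(3)*x/4)


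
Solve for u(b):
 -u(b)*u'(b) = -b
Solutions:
 u(b) = -sqrt(C1 + b^2)
 u(b) = sqrt(C1 + b^2)


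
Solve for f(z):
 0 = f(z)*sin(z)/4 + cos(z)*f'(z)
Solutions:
 f(z) = C1*cos(z)^(1/4)


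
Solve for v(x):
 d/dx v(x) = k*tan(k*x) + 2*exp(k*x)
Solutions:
 v(x) = C1 + k*Piecewise((-log(cos(k*x))/k, Ne(k, 0)), (0, True)) + 2*Piecewise((exp(k*x)/k, Ne(k, 0)), (x, True))


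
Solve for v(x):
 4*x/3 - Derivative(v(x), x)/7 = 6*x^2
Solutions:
 v(x) = C1 - 14*x^3 + 14*x^2/3


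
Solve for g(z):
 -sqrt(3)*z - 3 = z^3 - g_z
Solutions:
 g(z) = C1 + z^4/4 + sqrt(3)*z^2/2 + 3*z


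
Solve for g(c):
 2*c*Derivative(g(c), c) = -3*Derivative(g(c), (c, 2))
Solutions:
 g(c) = C1 + C2*erf(sqrt(3)*c/3)


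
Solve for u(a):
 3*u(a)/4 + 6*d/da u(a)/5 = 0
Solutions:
 u(a) = C1*exp(-5*a/8)


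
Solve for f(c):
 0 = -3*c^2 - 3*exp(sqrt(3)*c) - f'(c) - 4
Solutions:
 f(c) = C1 - c^3 - 4*c - sqrt(3)*exp(sqrt(3)*c)


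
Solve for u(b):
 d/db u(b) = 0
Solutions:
 u(b) = C1


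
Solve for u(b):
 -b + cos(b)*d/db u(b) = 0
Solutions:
 u(b) = C1 + Integral(b/cos(b), b)


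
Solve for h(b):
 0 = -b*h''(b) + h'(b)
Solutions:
 h(b) = C1 + C2*b^2


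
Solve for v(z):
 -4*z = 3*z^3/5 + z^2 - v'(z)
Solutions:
 v(z) = C1 + 3*z^4/20 + z^3/3 + 2*z^2


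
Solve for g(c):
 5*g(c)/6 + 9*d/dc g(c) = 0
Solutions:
 g(c) = C1*exp(-5*c/54)


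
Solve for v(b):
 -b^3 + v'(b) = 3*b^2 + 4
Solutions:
 v(b) = C1 + b^4/4 + b^3 + 4*b


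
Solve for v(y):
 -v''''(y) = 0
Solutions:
 v(y) = C1 + C2*y + C3*y^2 + C4*y^3


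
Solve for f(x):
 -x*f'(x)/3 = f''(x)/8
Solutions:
 f(x) = C1 + C2*erf(2*sqrt(3)*x/3)


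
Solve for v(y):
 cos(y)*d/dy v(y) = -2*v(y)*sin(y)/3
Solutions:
 v(y) = C1*cos(y)^(2/3)


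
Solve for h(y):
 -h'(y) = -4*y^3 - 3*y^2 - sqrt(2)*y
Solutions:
 h(y) = C1 + y^4 + y^3 + sqrt(2)*y^2/2


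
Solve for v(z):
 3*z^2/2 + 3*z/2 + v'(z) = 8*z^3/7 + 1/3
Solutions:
 v(z) = C1 + 2*z^4/7 - z^3/2 - 3*z^2/4 + z/3


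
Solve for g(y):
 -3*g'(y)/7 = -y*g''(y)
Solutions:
 g(y) = C1 + C2*y^(10/7)


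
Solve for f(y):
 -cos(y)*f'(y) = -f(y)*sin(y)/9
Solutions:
 f(y) = C1/cos(y)^(1/9)


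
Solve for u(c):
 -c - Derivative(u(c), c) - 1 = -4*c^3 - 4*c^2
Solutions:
 u(c) = C1 + c^4 + 4*c^3/3 - c^2/2 - c


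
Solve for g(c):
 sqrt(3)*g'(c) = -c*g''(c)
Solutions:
 g(c) = C1 + C2*c^(1 - sqrt(3))


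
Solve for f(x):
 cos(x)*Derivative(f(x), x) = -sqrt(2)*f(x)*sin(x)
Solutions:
 f(x) = C1*cos(x)^(sqrt(2))


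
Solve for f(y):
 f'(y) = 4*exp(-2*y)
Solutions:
 f(y) = C1 - 2*exp(-2*y)


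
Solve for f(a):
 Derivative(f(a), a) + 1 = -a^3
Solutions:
 f(a) = C1 - a^4/4 - a


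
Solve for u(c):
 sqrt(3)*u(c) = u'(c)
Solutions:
 u(c) = C1*exp(sqrt(3)*c)


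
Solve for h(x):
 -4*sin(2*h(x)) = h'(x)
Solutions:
 h(x) = pi - acos((-C1 - exp(16*x))/(C1 - exp(16*x)))/2
 h(x) = acos((-C1 - exp(16*x))/(C1 - exp(16*x)))/2


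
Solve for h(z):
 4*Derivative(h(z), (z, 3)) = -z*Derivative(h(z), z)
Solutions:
 h(z) = C1 + Integral(C2*airyai(-2^(1/3)*z/2) + C3*airybi(-2^(1/3)*z/2), z)


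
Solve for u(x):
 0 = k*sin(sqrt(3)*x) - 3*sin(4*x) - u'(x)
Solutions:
 u(x) = C1 - sqrt(3)*k*cos(sqrt(3)*x)/3 + 3*cos(4*x)/4


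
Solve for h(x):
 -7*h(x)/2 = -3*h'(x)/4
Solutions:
 h(x) = C1*exp(14*x/3)


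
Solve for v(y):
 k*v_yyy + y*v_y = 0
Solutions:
 v(y) = C1 + Integral(C2*airyai(y*(-1/k)^(1/3)) + C3*airybi(y*(-1/k)^(1/3)), y)


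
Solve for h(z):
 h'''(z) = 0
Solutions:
 h(z) = C1 + C2*z + C3*z^2


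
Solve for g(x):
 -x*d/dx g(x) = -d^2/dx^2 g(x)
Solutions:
 g(x) = C1 + C2*erfi(sqrt(2)*x/2)


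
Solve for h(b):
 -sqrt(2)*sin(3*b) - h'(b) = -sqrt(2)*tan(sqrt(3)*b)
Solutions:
 h(b) = C1 - sqrt(6)*log(cos(sqrt(3)*b))/3 + sqrt(2)*cos(3*b)/3


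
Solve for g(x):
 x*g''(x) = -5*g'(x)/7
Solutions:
 g(x) = C1 + C2*x^(2/7)


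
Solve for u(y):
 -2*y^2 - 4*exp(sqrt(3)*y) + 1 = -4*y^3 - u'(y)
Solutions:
 u(y) = C1 - y^4 + 2*y^3/3 - y + 4*sqrt(3)*exp(sqrt(3)*y)/3


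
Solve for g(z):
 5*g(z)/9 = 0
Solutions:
 g(z) = 0


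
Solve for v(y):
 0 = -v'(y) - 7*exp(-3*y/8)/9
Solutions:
 v(y) = C1 + 56*exp(-3*y/8)/27


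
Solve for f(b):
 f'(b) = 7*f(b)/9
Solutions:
 f(b) = C1*exp(7*b/9)


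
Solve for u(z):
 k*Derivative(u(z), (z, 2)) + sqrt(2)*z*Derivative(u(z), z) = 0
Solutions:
 u(z) = C1 + C2*sqrt(k)*erf(2^(3/4)*z*sqrt(1/k)/2)


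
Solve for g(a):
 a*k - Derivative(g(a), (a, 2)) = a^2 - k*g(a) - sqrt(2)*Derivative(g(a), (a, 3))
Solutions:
 g(a) = C1*exp(a*(sqrt(2)*(27*k + sqrt((27*k - 1)^2 - 1) - 1)^(1/3) - sqrt(6)*I*(27*k + sqrt((27*k - 1)^2 - 1) - 1)^(1/3) + 2*sqrt(2) - 8/((-sqrt(2) + sqrt(6)*I)*(27*k + sqrt((27*k - 1)^2 - 1) - 1)^(1/3)))/12) + C2*exp(a*(sqrt(2)*(27*k + sqrt((27*k - 1)^2 - 1) - 1)^(1/3) + sqrt(6)*I*(27*k + sqrt((27*k - 1)^2 - 1) - 1)^(1/3) + 2*sqrt(2) + 8/((sqrt(2) + sqrt(6)*I)*(27*k + sqrt((27*k - 1)^2 - 1) - 1)^(1/3)))/12) + C3*exp(sqrt(2)*a*(-(27*k + sqrt((27*k - 1)^2 - 1) - 1)^(1/3) + 1 - 1/(27*k + sqrt((27*k - 1)^2 - 1) - 1)^(1/3))/6) + a^2/k - a + 2/k^2


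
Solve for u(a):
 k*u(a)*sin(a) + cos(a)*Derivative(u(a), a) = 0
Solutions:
 u(a) = C1*exp(k*log(cos(a)))


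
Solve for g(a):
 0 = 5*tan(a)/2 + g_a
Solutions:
 g(a) = C1 + 5*log(cos(a))/2


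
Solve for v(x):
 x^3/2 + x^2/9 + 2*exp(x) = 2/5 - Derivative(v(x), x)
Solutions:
 v(x) = C1 - x^4/8 - x^3/27 + 2*x/5 - 2*exp(x)


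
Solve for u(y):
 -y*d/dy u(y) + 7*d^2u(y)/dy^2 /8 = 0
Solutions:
 u(y) = C1 + C2*erfi(2*sqrt(7)*y/7)


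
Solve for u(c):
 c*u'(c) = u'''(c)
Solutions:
 u(c) = C1 + Integral(C2*airyai(c) + C3*airybi(c), c)


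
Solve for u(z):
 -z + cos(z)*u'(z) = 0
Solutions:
 u(z) = C1 + Integral(z/cos(z), z)


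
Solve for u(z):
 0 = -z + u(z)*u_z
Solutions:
 u(z) = -sqrt(C1 + z^2)
 u(z) = sqrt(C1 + z^2)


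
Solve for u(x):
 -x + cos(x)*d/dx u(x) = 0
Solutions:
 u(x) = C1 + Integral(x/cos(x), x)


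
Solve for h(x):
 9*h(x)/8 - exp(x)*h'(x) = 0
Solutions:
 h(x) = C1*exp(-9*exp(-x)/8)


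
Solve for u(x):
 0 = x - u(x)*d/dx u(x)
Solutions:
 u(x) = -sqrt(C1 + x^2)
 u(x) = sqrt(C1 + x^2)


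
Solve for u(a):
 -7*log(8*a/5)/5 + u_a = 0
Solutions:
 u(a) = C1 + 7*a*log(a)/5 - 7*a*log(5)/5 - 7*a/5 + 21*a*log(2)/5


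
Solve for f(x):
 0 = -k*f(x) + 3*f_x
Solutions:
 f(x) = C1*exp(k*x/3)


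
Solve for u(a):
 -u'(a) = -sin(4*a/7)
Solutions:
 u(a) = C1 - 7*cos(4*a/7)/4


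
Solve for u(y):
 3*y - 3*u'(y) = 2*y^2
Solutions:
 u(y) = C1 - 2*y^3/9 + y^2/2


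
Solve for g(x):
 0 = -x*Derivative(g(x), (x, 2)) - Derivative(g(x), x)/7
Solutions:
 g(x) = C1 + C2*x^(6/7)


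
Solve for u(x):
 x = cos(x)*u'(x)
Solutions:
 u(x) = C1 + Integral(x/cos(x), x)


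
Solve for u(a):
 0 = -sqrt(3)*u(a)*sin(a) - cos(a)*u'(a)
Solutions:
 u(a) = C1*cos(a)^(sqrt(3))


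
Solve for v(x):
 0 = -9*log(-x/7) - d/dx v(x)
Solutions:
 v(x) = C1 - 9*x*log(-x) + 9*x*(1 + log(7))


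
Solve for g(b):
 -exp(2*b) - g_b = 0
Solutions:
 g(b) = C1 - exp(2*b)/2


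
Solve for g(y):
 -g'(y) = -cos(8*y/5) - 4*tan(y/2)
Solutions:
 g(y) = C1 - 8*log(cos(y/2)) + 5*sin(8*y/5)/8


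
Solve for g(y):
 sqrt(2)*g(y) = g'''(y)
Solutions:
 g(y) = C3*exp(2^(1/6)*y) + (C1*sin(2^(1/6)*sqrt(3)*y/2) + C2*cos(2^(1/6)*sqrt(3)*y/2))*exp(-2^(1/6)*y/2)


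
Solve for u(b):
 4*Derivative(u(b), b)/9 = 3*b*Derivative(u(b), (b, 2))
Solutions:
 u(b) = C1 + C2*b^(31/27)


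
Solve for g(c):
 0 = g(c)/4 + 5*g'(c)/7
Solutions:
 g(c) = C1*exp(-7*c/20)


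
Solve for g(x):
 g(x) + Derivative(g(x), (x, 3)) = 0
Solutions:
 g(x) = C3*exp(-x) + (C1*sin(sqrt(3)*x/2) + C2*cos(sqrt(3)*x/2))*exp(x/2)


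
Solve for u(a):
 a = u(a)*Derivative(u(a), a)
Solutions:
 u(a) = -sqrt(C1 + a^2)
 u(a) = sqrt(C1 + a^2)


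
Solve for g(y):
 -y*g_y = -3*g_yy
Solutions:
 g(y) = C1 + C2*erfi(sqrt(6)*y/6)


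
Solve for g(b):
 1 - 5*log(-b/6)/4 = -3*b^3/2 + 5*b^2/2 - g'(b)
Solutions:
 g(b) = C1 - 3*b^4/8 + 5*b^3/6 + 5*b*log(-b)/4 + b*(-9 - 5*log(6))/4


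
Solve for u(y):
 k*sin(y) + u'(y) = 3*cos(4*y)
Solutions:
 u(y) = C1 + k*cos(y) + 3*sin(4*y)/4


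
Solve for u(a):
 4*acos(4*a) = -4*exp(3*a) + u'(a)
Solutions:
 u(a) = C1 + 4*a*acos(4*a) - sqrt(1 - 16*a^2) + 4*exp(3*a)/3


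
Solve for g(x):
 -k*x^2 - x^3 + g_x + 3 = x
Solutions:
 g(x) = C1 + k*x^3/3 + x^4/4 + x^2/2 - 3*x


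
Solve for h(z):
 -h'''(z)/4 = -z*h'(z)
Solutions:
 h(z) = C1 + Integral(C2*airyai(2^(2/3)*z) + C3*airybi(2^(2/3)*z), z)


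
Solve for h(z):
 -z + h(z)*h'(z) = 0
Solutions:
 h(z) = -sqrt(C1 + z^2)
 h(z) = sqrt(C1 + z^2)


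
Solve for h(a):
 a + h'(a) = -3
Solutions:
 h(a) = C1 - a^2/2 - 3*a


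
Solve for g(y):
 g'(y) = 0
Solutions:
 g(y) = C1


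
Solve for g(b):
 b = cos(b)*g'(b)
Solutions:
 g(b) = C1 + Integral(b/cos(b), b)


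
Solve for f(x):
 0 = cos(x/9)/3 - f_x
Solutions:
 f(x) = C1 + 3*sin(x/9)


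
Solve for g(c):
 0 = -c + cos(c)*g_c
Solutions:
 g(c) = C1 + Integral(c/cos(c), c)


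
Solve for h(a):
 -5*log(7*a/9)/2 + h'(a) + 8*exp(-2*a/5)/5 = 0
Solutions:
 h(a) = C1 + 5*a*log(a)/2 + a*(-5*log(3) - 5/2 + 5*log(7)/2) + 4*exp(-2*a/5)


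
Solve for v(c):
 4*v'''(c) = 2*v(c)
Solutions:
 v(c) = C3*exp(2^(2/3)*c/2) + (C1*sin(2^(2/3)*sqrt(3)*c/4) + C2*cos(2^(2/3)*sqrt(3)*c/4))*exp(-2^(2/3)*c/4)


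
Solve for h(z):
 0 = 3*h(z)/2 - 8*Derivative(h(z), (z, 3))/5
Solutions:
 h(z) = C3*exp(15^(1/3)*2^(2/3)*z/4) + (C1*sin(2^(2/3)*3^(5/6)*5^(1/3)*z/8) + C2*cos(2^(2/3)*3^(5/6)*5^(1/3)*z/8))*exp(-15^(1/3)*2^(2/3)*z/8)


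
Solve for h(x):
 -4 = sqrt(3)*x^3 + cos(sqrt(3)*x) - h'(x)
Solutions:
 h(x) = C1 + sqrt(3)*x^4/4 + 4*x + sqrt(3)*sin(sqrt(3)*x)/3


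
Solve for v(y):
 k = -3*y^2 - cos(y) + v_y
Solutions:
 v(y) = C1 + k*y + y^3 + sin(y)


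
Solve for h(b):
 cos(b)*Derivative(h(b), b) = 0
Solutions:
 h(b) = C1


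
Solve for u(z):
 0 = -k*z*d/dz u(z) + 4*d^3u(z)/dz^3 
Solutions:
 u(z) = C1 + Integral(C2*airyai(2^(1/3)*k^(1/3)*z/2) + C3*airybi(2^(1/3)*k^(1/3)*z/2), z)


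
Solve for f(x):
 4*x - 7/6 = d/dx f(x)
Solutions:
 f(x) = C1 + 2*x^2 - 7*x/6


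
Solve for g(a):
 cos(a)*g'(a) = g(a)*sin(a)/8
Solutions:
 g(a) = C1/cos(a)^(1/8)


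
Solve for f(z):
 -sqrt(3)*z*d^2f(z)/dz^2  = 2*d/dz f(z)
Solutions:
 f(z) = C1 + C2*z^(1 - 2*sqrt(3)/3)


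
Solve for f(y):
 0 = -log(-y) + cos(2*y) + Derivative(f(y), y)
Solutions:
 f(y) = C1 + y*log(-y) - y - sin(2*y)/2


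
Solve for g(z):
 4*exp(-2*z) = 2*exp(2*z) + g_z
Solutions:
 g(z) = C1 - exp(2*z) - 2*exp(-2*z)


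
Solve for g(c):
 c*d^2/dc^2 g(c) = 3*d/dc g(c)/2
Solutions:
 g(c) = C1 + C2*c^(5/2)


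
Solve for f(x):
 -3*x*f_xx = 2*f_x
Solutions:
 f(x) = C1 + C2*x^(1/3)


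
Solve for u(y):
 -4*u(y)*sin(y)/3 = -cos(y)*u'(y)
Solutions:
 u(y) = C1/cos(y)^(4/3)


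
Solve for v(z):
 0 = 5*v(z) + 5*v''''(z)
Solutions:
 v(z) = (C1*sin(sqrt(2)*z/2) + C2*cos(sqrt(2)*z/2))*exp(-sqrt(2)*z/2) + (C3*sin(sqrt(2)*z/2) + C4*cos(sqrt(2)*z/2))*exp(sqrt(2)*z/2)


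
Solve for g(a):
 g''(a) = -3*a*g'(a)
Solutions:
 g(a) = C1 + C2*erf(sqrt(6)*a/2)


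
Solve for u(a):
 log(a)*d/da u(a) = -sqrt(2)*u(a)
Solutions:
 u(a) = C1*exp(-sqrt(2)*li(a))


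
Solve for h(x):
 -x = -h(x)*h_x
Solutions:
 h(x) = -sqrt(C1 + x^2)
 h(x) = sqrt(C1 + x^2)


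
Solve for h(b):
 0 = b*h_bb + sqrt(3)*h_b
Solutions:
 h(b) = C1 + C2*b^(1 - sqrt(3))


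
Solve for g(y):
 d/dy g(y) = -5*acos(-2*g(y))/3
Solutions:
 Integral(1/acos(-2*_y), (_y, g(y))) = C1 - 5*y/3


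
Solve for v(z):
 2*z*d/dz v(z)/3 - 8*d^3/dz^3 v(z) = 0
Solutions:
 v(z) = C1 + Integral(C2*airyai(18^(1/3)*z/6) + C3*airybi(18^(1/3)*z/6), z)


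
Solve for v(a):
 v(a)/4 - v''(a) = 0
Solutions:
 v(a) = C1*exp(-a/2) + C2*exp(a/2)


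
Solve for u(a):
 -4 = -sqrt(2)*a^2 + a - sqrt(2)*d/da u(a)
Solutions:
 u(a) = C1 - a^3/3 + sqrt(2)*a^2/4 + 2*sqrt(2)*a


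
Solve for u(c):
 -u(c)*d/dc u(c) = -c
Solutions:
 u(c) = -sqrt(C1 + c^2)
 u(c) = sqrt(C1 + c^2)


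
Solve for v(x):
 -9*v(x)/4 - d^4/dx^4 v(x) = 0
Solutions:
 v(x) = (C1*sin(sqrt(3)*x/2) + C2*cos(sqrt(3)*x/2))*exp(-sqrt(3)*x/2) + (C3*sin(sqrt(3)*x/2) + C4*cos(sqrt(3)*x/2))*exp(sqrt(3)*x/2)


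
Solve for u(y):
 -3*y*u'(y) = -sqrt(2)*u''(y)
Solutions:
 u(y) = C1 + C2*erfi(2^(1/4)*sqrt(3)*y/2)


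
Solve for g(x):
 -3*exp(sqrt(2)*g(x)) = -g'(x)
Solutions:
 g(x) = sqrt(2)*(2*log(-1/(C1 + 3*x)) - log(2))/4


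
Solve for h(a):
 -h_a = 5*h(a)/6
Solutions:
 h(a) = C1*exp(-5*a/6)


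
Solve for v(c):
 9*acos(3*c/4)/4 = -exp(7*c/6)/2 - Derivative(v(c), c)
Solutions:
 v(c) = C1 - 9*c*acos(3*c/4)/4 + 3*sqrt(16 - 9*c^2)/4 - 3*exp(7*c/6)/7


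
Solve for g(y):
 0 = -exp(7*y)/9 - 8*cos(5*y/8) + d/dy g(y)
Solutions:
 g(y) = C1 + exp(7*y)/63 + 64*sin(5*y/8)/5


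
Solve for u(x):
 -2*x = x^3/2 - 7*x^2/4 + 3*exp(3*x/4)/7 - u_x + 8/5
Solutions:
 u(x) = C1 + x^4/8 - 7*x^3/12 + x^2 + 8*x/5 + 4*exp(3*x/4)/7


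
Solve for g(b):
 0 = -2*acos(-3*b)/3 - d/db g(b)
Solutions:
 g(b) = C1 - 2*b*acos(-3*b)/3 - 2*sqrt(1 - 9*b^2)/9


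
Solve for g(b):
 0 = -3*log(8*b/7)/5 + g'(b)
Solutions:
 g(b) = C1 + 3*b*log(b)/5 - 3*b*log(7)/5 - 3*b/5 + 9*b*log(2)/5


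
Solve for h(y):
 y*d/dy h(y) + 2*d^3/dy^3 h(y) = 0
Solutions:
 h(y) = C1 + Integral(C2*airyai(-2^(2/3)*y/2) + C3*airybi(-2^(2/3)*y/2), y)


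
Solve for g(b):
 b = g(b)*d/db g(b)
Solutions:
 g(b) = -sqrt(C1 + b^2)
 g(b) = sqrt(C1 + b^2)


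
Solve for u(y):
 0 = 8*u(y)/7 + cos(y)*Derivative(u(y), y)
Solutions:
 u(y) = C1*(sin(y) - 1)^(4/7)/(sin(y) + 1)^(4/7)


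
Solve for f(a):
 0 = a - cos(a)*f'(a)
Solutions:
 f(a) = C1 + Integral(a/cos(a), a)


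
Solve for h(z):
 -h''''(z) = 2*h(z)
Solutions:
 h(z) = (C1*sin(2^(3/4)*z/2) + C2*cos(2^(3/4)*z/2))*exp(-2^(3/4)*z/2) + (C3*sin(2^(3/4)*z/2) + C4*cos(2^(3/4)*z/2))*exp(2^(3/4)*z/2)


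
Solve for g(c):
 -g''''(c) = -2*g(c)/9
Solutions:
 g(c) = C1*exp(-2^(1/4)*sqrt(3)*c/3) + C2*exp(2^(1/4)*sqrt(3)*c/3) + C3*sin(2^(1/4)*sqrt(3)*c/3) + C4*cos(2^(1/4)*sqrt(3)*c/3)


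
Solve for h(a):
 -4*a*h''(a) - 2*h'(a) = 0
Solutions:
 h(a) = C1 + C2*sqrt(a)


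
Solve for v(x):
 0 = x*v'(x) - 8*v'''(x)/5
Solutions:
 v(x) = C1 + Integral(C2*airyai(5^(1/3)*x/2) + C3*airybi(5^(1/3)*x/2), x)


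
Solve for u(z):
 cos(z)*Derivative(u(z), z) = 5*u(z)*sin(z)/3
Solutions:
 u(z) = C1/cos(z)^(5/3)


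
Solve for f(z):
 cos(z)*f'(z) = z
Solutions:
 f(z) = C1 + Integral(z/cos(z), z)


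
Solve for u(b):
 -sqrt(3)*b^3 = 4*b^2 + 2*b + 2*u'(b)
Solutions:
 u(b) = C1 - sqrt(3)*b^4/8 - 2*b^3/3 - b^2/2


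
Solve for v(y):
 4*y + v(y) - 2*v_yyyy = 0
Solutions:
 v(y) = C1*exp(-2^(3/4)*y/2) + C2*exp(2^(3/4)*y/2) + C3*sin(2^(3/4)*y/2) + C4*cos(2^(3/4)*y/2) - 4*y


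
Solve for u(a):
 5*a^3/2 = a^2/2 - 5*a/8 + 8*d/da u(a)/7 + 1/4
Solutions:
 u(a) = C1 + 35*a^4/64 - 7*a^3/48 + 35*a^2/128 - 7*a/32


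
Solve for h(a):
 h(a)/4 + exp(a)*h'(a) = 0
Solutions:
 h(a) = C1*exp(exp(-a)/4)


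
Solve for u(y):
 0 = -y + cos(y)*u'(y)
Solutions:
 u(y) = C1 + Integral(y/cos(y), y)


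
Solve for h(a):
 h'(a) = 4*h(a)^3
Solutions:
 h(a) = -sqrt(2)*sqrt(-1/(C1 + 4*a))/2
 h(a) = sqrt(2)*sqrt(-1/(C1 + 4*a))/2


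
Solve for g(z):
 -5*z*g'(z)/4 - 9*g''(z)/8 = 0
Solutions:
 g(z) = C1 + C2*erf(sqrt(5)*z/3)


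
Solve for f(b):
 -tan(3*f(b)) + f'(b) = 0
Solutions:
 f(b) = -asin(C1*exp(3*b))/3 + pi/3
 f(b) = asin(C1*exp(3*b))/3


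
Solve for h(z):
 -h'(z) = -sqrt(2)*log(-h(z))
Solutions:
 -li(-h(z)) = C1 + sqrt(2)*z


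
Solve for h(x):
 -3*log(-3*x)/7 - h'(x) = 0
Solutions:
 h(x) = C1 - 3*x*log(-x)/7 + 3*x*(1 - log(3))/7


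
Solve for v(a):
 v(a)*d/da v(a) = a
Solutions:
 v(a) = -sqrt(C1 + a^2)
 v(a) = sqrt(C1 + a^2)


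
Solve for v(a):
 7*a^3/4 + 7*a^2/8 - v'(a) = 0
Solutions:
 v(a) = C1 + 7*a^4/16 + 7*a^3/24


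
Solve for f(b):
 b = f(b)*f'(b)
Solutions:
 f(b) = -sqrt(C1 + b^2)
 f(b) = sqrt(C1 + b^2)


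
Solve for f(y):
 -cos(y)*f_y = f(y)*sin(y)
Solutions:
 f(y) = C1*cos(y)


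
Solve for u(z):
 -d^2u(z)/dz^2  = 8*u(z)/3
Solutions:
 u(z) = C1*sin(2*sqrt(6)*z/3) + C2*cos(2*sqrt(6)*z/3)


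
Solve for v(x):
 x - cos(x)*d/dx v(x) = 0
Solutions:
 v(x) = C1 + Integral(x/cos(x), x)


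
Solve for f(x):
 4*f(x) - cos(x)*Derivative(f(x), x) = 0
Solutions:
 f(x) = C1*(sin(x)^2 + 2*sin(x) + 1)/(sin(x)^2 - 2*sin(x) + 1)


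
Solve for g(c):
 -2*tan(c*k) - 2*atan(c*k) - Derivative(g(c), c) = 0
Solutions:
 g(c) = C1 - 2*Piecewise((-log(cos(c*k))/k, Ne(k, 0)), (0, True)) - 2*Piecewise((c*atan(c*k) - log(c^2*k^2 + 1)/(2*k), Ne(k, 0)), (0, True))


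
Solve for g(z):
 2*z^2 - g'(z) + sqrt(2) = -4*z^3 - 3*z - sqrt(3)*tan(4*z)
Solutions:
 g(z) = C1 + z^4 + 2*z^3/3 + 3*z^2/2 + sqrt(2)*z - sqrt(3)*log(cos(4*z))/4


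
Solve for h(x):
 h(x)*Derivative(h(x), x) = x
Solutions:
 h(x) = -sqrt(C1 + x^2)
 h(x) = sqrt(C1 + x^2)


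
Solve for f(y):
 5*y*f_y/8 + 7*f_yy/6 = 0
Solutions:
 f(y) = C1 + C2*erf(sqrt(210)*y/28)


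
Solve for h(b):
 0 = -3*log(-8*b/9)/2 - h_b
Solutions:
 h(b) = C1 - 3*b*log(-b)/2 + b*(-9*log(2)/2 + 3/2 + 3*log(3))


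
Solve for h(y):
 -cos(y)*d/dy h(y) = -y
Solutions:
 h(y) = C1 + Integral(y/cos(y), y)


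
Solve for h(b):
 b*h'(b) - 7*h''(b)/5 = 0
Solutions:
 h(b) = C1 + C2*erfi(sqrt(70)*b/14)


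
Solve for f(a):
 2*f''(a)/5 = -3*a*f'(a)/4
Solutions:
 f(a) = C1 + C2*erf(sqrt(15)*a/4)


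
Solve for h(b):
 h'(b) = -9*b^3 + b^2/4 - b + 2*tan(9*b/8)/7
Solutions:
 h(b) = C1 - 9*b^4/4 + b^3/12 - b^2/2 - 16*log(cos(9*b/8))/63


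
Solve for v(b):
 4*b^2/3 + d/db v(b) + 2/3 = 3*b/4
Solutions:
 v(b) = C1 - 4*b^3/9 + 3*b^2/8 - 2*b/3


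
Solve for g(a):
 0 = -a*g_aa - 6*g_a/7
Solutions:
 g(a) = C1 + C2*a^(1/7)


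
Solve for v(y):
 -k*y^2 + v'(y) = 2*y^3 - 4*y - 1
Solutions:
 v(y) = C1 + k*y^3/3 + y^4/2 - 2*y^2 - y


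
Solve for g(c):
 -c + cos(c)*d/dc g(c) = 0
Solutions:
 g(c) = C1 + Integral(c/cos(c), c)


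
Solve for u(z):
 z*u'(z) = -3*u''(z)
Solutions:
 u(z) = C1 + C2*erf(sqrt(6)*z/6)


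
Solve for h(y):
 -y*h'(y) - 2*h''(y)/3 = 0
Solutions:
 h(y) = C1 + C2*erf(sqrt(3)*y/2)


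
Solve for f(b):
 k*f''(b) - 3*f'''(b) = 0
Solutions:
 f(b) = C1 + C2*b + C3*exp(b*k/3)


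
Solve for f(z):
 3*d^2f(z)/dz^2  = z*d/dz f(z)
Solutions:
 f(z) = C1 + C2*erfi(sqrt(6)*z/6)


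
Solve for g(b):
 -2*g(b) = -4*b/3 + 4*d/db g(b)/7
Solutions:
 g(b) = C1*exp(-7*b/2) + 2*b/3 - 4/21


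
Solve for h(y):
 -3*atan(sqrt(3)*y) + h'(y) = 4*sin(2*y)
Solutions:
 h(y) = C1 + 3*y*atan(sqrt(3)*y) - sqrt(3)*log(3*y^2 + 1)/2 - 2*cos(2*y)


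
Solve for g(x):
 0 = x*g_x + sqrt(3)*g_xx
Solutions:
 g(x) = C1 + C2*erf(sqrt(2)*3^(3/4)*x/6)


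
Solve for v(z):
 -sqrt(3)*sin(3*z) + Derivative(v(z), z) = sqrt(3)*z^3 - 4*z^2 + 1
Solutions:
 v(z) = C1 + sqrt(3)*z^4/4 - 4*z^3/3 + z - sqrt(3)*cos(3*z)/3


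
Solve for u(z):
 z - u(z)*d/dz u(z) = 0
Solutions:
 u(z) = -sqrt(C1 + z^2)
 u(z) = sqrt(C1 + z^2)


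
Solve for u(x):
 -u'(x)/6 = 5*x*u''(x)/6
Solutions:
 u(x) = C1 + C2*x^(4/5)


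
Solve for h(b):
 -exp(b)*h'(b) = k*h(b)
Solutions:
 h(b) = C1*exp(k*exp(-b))


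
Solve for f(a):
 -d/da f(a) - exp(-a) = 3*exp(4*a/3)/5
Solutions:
 f(a) = C1 - 9*exp(4*a/3)/20 + exp(-a)


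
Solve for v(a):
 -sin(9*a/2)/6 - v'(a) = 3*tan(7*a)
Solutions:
 v(a) = C1 + 3*log(cos(7*a))/7 + cos(9*a/2)/27


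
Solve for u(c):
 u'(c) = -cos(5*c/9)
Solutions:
 u(c) = C1 - 9*sin(5*c/9)/5


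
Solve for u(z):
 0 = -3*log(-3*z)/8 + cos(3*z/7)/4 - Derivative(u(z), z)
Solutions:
 u(z) = C1 - 3*z*log(-z)/8 - 3*z*log(3)/8 + 3*z/8 + 7*sin(3*z/7)/12


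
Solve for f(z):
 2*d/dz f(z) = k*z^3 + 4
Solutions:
 f(z) = C1 + k*z^4/8 + 2*z


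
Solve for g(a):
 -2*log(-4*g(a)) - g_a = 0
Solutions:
 Integral(1/(log(-_y) + 2*log(2)), (_y, g(a)))/2 = C1 - a


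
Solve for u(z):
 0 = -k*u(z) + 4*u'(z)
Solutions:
 u(z) = C1*exp(k*z/4)


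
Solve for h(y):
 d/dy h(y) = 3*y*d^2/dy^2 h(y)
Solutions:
 h(y) = C1 + C2*y^(4/3)


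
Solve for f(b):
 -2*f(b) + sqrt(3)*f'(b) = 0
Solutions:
 f(b) = C1*exp(2*sqrt(3)*b/3)


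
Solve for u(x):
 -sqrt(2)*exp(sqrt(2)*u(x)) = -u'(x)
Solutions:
 u(x) = sqrt(2)*(2*log(-1/(C1 + sqrt(2)*x)) - log(2))/4


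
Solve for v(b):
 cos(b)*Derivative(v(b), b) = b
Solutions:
 v(b) = C1 + Integral(b/cos(b), b)


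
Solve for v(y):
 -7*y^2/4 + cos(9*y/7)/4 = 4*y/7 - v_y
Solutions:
 v(y) = C1 + 7*y^3/12 + 2*y^2/7 - 7*sin(9*y/7)/36


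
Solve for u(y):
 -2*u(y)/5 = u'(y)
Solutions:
 u(y) = C1*exp(-2*y/5)


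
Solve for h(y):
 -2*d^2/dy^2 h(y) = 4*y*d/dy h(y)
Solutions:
 h(y) = C1 + C2*erf(y)


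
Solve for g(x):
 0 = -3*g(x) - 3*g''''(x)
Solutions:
 g(x) = (C1*sin(sqrt(2)*x/2) + C2*cos(sqrt(2)*x/2))*exp(-sqrt(2)*x/2) + (C3*sin(sqrt(2)*x/2) + C4*cos(sqrt(2)*x/2))*exp(sqrt(2)*x/2)


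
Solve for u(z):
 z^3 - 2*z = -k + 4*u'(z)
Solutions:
 u(z) = C1 + k*z/4 + z^4/16 - z^2/4


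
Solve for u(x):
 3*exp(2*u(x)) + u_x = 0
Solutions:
 u(x) = log(-sqrt(-1/(C1 - 3*x))) - log(2)/2
 u(x) = log(-1/(C1 - 3*x))/2 - log(2)/2


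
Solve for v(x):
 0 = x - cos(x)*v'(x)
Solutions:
 v(x) = C1 + Integral(x/cos(x), x)


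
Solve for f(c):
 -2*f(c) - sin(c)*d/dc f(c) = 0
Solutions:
 f(c) = C1*(cos(c) + 1)/(cos(c) - 1)


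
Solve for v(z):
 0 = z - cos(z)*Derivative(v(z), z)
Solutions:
 v(z) = C1 + Integral(z/cos(z), z)


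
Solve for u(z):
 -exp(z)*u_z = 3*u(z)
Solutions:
 u(z) = C1*exp(3*exp(-z))


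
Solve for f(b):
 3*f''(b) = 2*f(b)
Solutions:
 f(b) = C1*exp(-sqrt(6)*b/3) + C2*exp(sqrt(6)*b/3)


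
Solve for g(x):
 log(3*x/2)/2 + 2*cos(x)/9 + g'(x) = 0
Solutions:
 g(x) = C1 - x*log(x)/2 - x*log(3) + x/2 + x*log(6)/2 - 2*sin(x)/9


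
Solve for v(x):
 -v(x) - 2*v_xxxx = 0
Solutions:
 v(x) = (C1*sin(2^(1/4)*x/2) + C2*cos(2^(1/4)*x/2))*exp(-2^(1/4)*x/2) + (C3*sin(2^(1/4)*x/2) + C4*cos(2^(1/4)*x/2))*exp(2^(1/4)*x/2)


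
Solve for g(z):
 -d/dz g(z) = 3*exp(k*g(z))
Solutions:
 g(z) = Piecewise((log(1/(C1*k + 3*k*z))/k, Ne(k, 0)), (nan, True))
 g(z) = Piecewise((C1 - 3*z, Eq(k, 0)), (nan, True))


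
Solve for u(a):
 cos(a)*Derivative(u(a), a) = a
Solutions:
 u(a) = C1 + Integral(a/cos(a), a)


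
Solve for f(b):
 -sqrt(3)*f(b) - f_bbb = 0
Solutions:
 f(b) = C3*exp(-3^(1/6)*b) + (C1*sin(3^(2/3)*b/2) + C2*cos(3^(2/3)*b/2))*exp(3^(1/6)*b/2)


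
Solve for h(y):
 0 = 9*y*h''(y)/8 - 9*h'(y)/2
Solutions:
 h(y) = C1 + C2*y^5


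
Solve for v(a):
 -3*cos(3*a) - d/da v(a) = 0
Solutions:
 v(a) = C1 - sin(3*a)


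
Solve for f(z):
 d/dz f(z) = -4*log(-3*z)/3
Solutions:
 f(z) = C1 - 4*z*log(-z)/3 + 4*z*(1 - log(3))/3


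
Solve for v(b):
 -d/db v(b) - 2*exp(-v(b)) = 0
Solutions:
 v(b) = log(C1 - 2*b)


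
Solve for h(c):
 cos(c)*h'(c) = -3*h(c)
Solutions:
 h(c) = C1*(sin(c) - 1)^(3/2)/(sin(c) + 1)^(3/2)


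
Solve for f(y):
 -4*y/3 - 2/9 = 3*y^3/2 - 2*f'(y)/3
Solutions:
 f(y) = C1 + 9*y^4/16 + y^2 + y/3


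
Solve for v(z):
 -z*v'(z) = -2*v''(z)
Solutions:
 v(z) = C1 + C2*erfi(z/2)


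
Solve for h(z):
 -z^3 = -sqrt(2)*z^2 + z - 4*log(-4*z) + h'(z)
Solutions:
 h(z) = C1 - z^4/4 + sqrt(2)*z^3/3 - z^2/2 + 4*z*log(-z) + 4*z*(-1 + 2*log(2))


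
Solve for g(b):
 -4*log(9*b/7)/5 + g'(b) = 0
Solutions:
 g(b) = C1 + 4*b*log(b)/5 - 4*b*log(7)/5 - 4*b/5 + 8*b*log(3)/5


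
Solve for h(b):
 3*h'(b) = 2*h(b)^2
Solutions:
 h(b) = -3/(C1 + 2*b)


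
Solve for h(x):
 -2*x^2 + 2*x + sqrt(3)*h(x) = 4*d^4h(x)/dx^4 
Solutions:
 h(x) = C1*exp(-sqrt(2)*3^(1/8)*x/2) + C2*exp(sqrt(2)*3^(1/8)*x/2) + C3*sin(sqrt(2)*3^(1/8)*x/2) + C4*cos(sqrt(2)*3^(1/8)*x/2) + 2*sqrt(3)*x^2/3 - 2*sqrt(3)*x/3


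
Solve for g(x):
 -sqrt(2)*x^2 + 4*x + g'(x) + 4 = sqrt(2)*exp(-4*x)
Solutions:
 g(x) = C1 + sqrt(2)*x^3/3 - 2*x^2 - 4*x - sqrt(2)*exp(-4*x)/4


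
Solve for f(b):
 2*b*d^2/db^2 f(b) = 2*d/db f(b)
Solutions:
 f(b) = C1 + C2*b^2


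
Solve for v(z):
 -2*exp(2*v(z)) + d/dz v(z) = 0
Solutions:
 v(z) = log(-sqrt(-1/(C1 + 2*z))) - log(2)/2
 v(z) = log(-1/(C1 + 2*z))/2 - log(2)/2


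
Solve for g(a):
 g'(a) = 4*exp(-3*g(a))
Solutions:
 g(a) = log(C1 + 12*a)/3
 g(a) = log((-3^(1/3) - 3^(5/6)*I)*(C1 + 4*a)^(1/3)/2)
 g(a) = log((-3^(1/3) + 3^(5/6)*I)*(C1 + 4*a)^(1/3)/2)


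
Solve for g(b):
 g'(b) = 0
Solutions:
 g(b) = C1


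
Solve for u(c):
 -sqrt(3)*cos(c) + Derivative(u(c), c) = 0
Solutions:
 u(c) = C1 + sqrt(3)*sin(c)


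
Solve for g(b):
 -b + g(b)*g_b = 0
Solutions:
 g(b) = -sqrt(C1 + b^2)
 g(b) = sqrt(C1 + b^2)


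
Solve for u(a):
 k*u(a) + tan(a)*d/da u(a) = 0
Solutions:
 u(a) = C1*exp(-k*log(sin(a)))


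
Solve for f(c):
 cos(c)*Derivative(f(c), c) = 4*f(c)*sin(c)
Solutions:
 f(c) = C1/cos(c)^4


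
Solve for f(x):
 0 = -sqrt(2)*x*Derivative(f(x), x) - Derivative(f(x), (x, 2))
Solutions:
 f(x) = C1 + C2*erf(2^(3/4)*x/2)


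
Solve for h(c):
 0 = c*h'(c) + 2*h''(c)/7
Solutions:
 h(c) = C1 + C2*erf(sqrt(7)*c/2)


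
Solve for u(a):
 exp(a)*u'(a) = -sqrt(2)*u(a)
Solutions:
 u(a) = C1*exp(sqrt(2)*exp(-a))


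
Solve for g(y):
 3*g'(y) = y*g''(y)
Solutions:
 g(y) = C1 + C2*y^4


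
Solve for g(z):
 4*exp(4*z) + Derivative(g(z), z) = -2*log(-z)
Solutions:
 g(z) = C1 - 2*z*log(-z) + 2*z - exp(4*z)


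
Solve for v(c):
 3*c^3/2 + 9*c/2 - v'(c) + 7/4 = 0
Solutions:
 v(c) = C1 + 3*c^4/8 + 9*c^2/4 + 7*c/4


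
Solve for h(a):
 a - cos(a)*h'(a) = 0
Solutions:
 h(a) = C1 + Integral(a/cos(a), a)


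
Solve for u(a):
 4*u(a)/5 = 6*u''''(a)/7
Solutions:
 u(a) = C1*exp(-14^(1/4)*15^(3/4)*a/15) + C2*exp(14^(1/4)*15^(3/4)*a/15) + C3*sin(14^(1/4)*15^(3/4)*a/15) + C4*cos(14^(1/4)*15^(3/4)*a/15)


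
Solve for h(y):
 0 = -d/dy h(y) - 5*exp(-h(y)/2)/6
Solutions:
 h(y) = 2*log(C1 - 5*y/12)


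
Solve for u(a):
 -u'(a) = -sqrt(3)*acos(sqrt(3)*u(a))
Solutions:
 Integral(1/acos(sqrt(3)*_y), (_y, u(a))) = C1 + sqrt(3)*a


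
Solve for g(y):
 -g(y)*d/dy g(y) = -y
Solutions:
 g(y) = -sqrt(C1 + y^2)
 g(y) = sqrt(C1 + y^2)


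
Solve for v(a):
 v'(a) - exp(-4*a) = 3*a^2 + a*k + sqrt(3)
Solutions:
 v(a) = C1 + a^3 + a^2*k/2 + sqrt(3)*a - exp(-4*a)/4


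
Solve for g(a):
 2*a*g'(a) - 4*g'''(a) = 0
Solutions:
 g(a) = C1 + Integral(C2*airyai(2^(2/3)*a/2) + C3*airybi(2^(2/3)*a/2), a)


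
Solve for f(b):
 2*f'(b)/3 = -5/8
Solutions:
 f(b) = C1 - 15*b/16


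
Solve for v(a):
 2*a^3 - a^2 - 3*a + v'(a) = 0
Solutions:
 v(a) = C1 - a^4/2 + a^3/3 + 3*a^2/2


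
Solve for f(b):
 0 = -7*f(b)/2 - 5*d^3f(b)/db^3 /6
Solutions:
 f(b) = C3*exp(-21^(1/3)*5^(2/3)*b/5) + (C1*sin(3^(5/6)*5^(2/3)*7^(1/3)*b/10) + C2*cos(3^(5/6)*5^(2/3)*7^(1/3)*b/10))*exp(21^(1/3)*5^(2/3)*b/10)


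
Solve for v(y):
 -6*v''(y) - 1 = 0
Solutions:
 v(y) = C1 + C2*y - y^2/12


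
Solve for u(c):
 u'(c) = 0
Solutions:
 u(c) = C1


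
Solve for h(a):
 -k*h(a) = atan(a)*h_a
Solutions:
 h(a) = C1*exp(-k*Integral(1/atan(a), a))


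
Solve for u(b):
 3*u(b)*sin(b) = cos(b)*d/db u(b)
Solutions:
 u(b) = C1/cos(b)^3


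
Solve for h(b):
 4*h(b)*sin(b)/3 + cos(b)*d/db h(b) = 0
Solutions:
 h(b) = C1*cos(b)^(4/3)


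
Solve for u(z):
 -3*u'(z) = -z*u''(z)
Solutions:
 u(z) = C1 + C2*z^4


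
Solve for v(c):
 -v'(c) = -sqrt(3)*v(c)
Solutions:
 v(c) = C1*exp(sqrt(3)*c)


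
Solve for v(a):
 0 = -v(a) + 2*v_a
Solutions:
 v(a) = C1*exp(a/2)


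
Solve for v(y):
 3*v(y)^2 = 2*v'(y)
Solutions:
 v(y) = -2/(C1 + 3*y)


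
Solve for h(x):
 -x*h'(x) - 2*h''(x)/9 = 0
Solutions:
 h(x) = C1 + C2*erf(3*x/2)


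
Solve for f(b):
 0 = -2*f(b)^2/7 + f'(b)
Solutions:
 f(b) = -7/(C1 + 2*b)


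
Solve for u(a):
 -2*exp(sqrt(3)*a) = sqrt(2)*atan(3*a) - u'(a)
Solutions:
 u(a) = C1 + sqrt(2)*(a*atan(3*a) - log(9*a^2 + 1)/6) + 2*sqrt(3)*exp(sqrt(3)*a)/3


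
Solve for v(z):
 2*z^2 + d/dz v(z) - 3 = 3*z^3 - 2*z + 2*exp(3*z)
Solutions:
 v(z) = C1 + 3*z^4/4 - 2*z^3/3 - z^2 + 3*z + 2*exp(3*z)/3


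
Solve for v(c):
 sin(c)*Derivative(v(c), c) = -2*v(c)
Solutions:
 v(c) = C1*(cos(c) + 1)/(cos(c) - 1)


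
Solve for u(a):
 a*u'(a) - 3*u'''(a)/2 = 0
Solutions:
 u(a) = C1 + Integral(C2*airyai(2^(1/3)*3^(2/3)*a/3) + C3*airybi(2^(1/3)*3^(2/3)*a/3), a)


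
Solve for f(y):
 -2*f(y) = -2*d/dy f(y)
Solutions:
 f(y) = C1*exp(y)


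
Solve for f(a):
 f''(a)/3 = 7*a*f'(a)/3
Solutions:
 f(a) = C1 + C2*erfi(sqrt(14)*a/2)


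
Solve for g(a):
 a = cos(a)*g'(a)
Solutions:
 g(a) = C1 + Integral(a/cos(a), a)


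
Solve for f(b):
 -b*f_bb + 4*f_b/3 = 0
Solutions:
 f(b) = C1 + C2*b^(7/3)


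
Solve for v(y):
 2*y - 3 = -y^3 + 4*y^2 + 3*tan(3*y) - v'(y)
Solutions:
 v(y) = C1 - y^4/4 + 4*y^3/3 - y^2 + 3*y - log(cos(3*y))


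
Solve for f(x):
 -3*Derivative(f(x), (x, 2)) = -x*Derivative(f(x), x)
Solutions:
 f(x) = C1 + C2*erfi(sqrt(6)*x/6)


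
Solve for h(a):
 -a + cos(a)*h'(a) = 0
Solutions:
 h(a) = C1 + Integral(a/cos(a), a)


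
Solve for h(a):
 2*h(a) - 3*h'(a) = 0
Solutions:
 h(a) = C1*exp(2*a/3)


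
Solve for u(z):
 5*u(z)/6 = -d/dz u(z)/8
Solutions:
 u(z) = C1*exp(-20*z/3)


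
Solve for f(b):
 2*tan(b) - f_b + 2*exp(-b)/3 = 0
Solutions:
 f(b) = C1 + log(tan(b)^2 + 1) - 2*exp(-b)/3


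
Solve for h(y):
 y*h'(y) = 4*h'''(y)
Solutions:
 h(y) = C1 + Integral(C2*airyai(2^(1/3)*y/2) + C3*airybi(2^(1/3)*y/2), y)


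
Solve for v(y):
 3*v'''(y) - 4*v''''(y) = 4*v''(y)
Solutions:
 v(y) = C1 + C2*y + (C3*sin(sqrt(55)*y/8) + C4*cos(sqrt(55)*y/8))*exp(3*y/8)


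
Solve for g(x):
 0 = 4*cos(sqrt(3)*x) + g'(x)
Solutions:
 g(x) = C1 - 4*sqrt(3)*sin(sqrt(3)*x)/3


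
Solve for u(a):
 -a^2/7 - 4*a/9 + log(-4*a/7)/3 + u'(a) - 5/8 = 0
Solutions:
 u(a) = C1 + a^3/21 + 2*a^2/9 - a*log(-a)/3 + a*(-16*log(2) + 8*log(7) + 23)/24


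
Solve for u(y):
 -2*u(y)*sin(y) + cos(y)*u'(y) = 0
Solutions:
 u(y) = C1/cos(y)^2


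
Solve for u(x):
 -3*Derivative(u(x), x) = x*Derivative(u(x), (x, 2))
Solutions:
 u(x) = C1 + C2/x^2


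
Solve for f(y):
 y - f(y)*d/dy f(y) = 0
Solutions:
 f(y) = -sqrt(C1 + y^2)
 f(y) = sqrt(C1 + y^2)


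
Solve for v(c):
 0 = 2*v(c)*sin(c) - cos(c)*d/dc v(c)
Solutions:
 v(c) = C1/cos(c)^2


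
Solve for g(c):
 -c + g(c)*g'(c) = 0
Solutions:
 g(c) = -sqrt(C1 + c^2)
 g(c) = sqrt(C1 + c^2)


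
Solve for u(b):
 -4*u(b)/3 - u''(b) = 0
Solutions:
 u(b) = C1*sin(2*sqrt(3)*b/3) + C2*cos(2*sqrt(3)*b/3)


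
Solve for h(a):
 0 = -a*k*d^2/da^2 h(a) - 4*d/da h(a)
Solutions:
 h(a) = C1 + a^(((re(k) - 4)*re(k) + im(k)^2)/(re(k)^2 + im(k)^2))*(C2*sin(4*log(a)*Abs(im(k))/(re(k)^2 + im(k)^2)) + C3*cos(4*log(a)*im(k)/(re(k)^2 + im(k)^2)))


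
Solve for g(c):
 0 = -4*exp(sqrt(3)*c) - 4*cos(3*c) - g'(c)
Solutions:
 g(c) = C1 - 4*sqrt(3)*exp(sqrt(3)*c)/3 - 4*sin(3*c)/3


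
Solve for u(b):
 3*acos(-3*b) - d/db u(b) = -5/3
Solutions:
 u(b) = C1 + 3*b*acos(-3*b) + 5*b/3 + sqrt(1 - 9*b^2)


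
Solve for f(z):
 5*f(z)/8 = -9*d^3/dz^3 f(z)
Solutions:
 f(z) = C3*exp(-15^(1/3)*z/6) + (C1*sin(3^(5/6)*5^(1/3)*z/12) + C2*cos(3^(5/6)*5^(1/3)*z/12))*exp(15^(1/3)*z/12)


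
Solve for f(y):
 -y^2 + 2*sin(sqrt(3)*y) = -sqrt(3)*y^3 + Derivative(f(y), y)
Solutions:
 f(y) = C1 + sqrt(3)*y^4/4 - y^3/3 - 2*sqrt(3)*cos(sqrt(3)*y)/3


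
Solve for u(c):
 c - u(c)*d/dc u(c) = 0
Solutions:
 u(c) = -sqrt(C1 + c^2)
 u(c) = sqrt(C1 + c^2)


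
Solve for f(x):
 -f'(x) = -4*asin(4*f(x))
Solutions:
 Integral(1/asin(4*_y), (_y, f(x))) = C1 + 4*x
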